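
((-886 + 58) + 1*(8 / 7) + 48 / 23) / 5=-132788 / 805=-164.95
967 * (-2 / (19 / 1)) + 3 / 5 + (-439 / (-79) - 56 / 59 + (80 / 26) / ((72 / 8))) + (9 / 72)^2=-319045532249 / 3315648960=-96.22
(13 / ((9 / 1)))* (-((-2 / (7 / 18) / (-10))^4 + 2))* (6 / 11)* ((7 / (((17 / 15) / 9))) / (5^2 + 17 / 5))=-363428442 / 113850275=-3.19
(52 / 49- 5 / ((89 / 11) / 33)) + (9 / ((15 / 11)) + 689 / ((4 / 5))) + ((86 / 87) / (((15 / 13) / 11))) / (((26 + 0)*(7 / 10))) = 19327806517 / 22764420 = 849.04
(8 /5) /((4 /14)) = 28 /5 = 5.60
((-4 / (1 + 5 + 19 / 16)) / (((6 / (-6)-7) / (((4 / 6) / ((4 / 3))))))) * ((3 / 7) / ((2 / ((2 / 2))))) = 6 / 805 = 0.01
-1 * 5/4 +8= 27/4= 6.75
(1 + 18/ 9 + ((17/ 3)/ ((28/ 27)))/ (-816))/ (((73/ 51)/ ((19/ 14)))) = 1299429/ 457856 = 2.84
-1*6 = -6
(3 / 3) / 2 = 1 / 2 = 0.50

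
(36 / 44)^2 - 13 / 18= -115 / 2178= -0.05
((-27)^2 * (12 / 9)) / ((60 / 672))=54432 / 5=10886.40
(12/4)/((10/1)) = 3/10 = 0.30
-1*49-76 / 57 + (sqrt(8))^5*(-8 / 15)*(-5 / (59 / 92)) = -151 / 3 + 94208*sqrt(2) / 177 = 702.38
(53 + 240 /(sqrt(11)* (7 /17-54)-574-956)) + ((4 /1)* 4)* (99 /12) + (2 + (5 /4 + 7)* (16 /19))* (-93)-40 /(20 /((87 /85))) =-699851396563189 /1077836414935 + 3716880* sqrt(11) /667390969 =-649.29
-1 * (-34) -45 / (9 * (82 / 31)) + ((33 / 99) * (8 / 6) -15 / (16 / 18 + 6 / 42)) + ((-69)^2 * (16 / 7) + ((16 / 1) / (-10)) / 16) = 1830089323 / 167895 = 10900.20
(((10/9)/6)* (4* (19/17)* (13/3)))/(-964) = -1235/331857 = -0.00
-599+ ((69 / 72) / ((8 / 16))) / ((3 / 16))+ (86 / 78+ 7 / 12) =-274759 / 468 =-587.09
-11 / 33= -0.33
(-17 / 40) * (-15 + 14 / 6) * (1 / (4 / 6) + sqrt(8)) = 323 / 40 + 323 * sqrt(2) / 30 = 23.30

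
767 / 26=59 / 2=29.50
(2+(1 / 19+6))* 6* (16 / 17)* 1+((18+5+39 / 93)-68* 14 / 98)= 243994 / 4123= 59.18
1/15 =0.07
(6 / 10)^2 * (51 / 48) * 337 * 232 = 1495269 / 50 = 29905.38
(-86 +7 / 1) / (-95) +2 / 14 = 648 / 665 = 0.97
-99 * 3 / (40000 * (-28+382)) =-99 / 4720000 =-0.00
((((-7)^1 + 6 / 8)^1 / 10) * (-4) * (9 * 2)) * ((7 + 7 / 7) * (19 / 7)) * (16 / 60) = 260.57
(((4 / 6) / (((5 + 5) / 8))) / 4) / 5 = 2 / 75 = 0.03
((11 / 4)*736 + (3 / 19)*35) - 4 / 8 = 77103 / 38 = 2029.03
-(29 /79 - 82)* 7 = 571.43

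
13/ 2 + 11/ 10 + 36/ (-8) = 31/ 10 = 3.10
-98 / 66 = -1.48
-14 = -14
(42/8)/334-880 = -1175659/1336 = -879.98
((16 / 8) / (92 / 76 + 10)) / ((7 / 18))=0.46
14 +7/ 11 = 161/ 11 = 14.64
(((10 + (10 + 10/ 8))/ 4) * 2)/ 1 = 10.62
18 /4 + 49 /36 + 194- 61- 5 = 4819 /36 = 133.86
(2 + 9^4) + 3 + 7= 6573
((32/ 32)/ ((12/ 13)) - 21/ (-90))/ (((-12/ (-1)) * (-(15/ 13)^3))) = -173563/ 2430000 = -0.07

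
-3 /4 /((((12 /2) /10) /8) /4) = -40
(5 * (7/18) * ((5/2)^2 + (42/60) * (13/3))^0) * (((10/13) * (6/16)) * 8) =175/39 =4.49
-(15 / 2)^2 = -225 / 4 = -56.25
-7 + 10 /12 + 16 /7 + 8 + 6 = 425 /42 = 10.12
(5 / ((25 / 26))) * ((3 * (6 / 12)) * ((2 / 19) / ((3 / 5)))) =26 / 19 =1.37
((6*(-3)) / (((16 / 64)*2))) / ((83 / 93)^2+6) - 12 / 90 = -4788026 / 881745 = -5.43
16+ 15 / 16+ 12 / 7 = 2089 / 112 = 18.65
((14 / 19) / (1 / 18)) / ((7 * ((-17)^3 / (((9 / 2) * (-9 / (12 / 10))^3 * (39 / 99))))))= 1184625 / 4107268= 0.29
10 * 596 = 5960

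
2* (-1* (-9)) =18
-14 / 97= -0.14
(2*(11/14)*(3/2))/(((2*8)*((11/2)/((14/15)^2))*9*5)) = 7/13500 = 0.00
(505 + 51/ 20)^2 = 103042801/ 400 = 257607.00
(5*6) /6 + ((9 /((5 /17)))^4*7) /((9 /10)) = 852415951 /125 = 6819327.61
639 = 639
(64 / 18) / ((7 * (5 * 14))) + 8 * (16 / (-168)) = -1664 / 2205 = -0.75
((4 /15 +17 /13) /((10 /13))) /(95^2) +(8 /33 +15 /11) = 7973209 /4963750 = 1.61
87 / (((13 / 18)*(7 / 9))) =14094 / 91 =154.88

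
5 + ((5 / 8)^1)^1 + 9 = 117 / 8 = 14.62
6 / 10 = 3 / 5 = 0.60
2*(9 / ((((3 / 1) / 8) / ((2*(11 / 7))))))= 1056 / 7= 150.86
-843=-843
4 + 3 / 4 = 19 / 4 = 4.75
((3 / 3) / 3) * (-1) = -1 / 3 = -0.33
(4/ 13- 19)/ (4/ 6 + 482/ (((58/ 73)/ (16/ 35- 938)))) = 739935/ 22514544988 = 0.00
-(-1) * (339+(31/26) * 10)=4562/13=350.92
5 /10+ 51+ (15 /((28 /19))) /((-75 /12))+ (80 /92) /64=642519 /12880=49.89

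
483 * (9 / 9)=483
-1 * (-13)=13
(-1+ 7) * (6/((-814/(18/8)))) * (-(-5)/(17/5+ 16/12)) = -6075/57794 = -0.11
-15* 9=-135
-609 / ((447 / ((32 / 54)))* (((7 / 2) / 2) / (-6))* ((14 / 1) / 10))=18560 / 9387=1.98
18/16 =9/8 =1.12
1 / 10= 0.10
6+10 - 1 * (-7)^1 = 23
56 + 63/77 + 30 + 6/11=961/11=87.36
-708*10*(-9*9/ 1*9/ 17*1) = 5161320/ 17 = 303607.06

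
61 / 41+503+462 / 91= 271598 / 533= 509.56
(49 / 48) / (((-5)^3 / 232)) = -1421 / 750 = -1.89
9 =9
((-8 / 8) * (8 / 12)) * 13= -8.67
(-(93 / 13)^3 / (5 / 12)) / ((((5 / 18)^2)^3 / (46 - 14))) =-10505460656627712 / 171640625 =-61206143.11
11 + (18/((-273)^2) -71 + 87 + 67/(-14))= 22.21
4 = 4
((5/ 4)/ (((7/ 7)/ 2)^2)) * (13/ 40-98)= -3907/ 8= -488.38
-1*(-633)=633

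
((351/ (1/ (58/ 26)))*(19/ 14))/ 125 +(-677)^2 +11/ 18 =3609412634/ 7875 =458338.11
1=1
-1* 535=-535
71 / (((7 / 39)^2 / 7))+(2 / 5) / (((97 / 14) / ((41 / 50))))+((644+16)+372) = 1396985893 / 84875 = 16459.33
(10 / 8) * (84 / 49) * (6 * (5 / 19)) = 450 / 133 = 3.38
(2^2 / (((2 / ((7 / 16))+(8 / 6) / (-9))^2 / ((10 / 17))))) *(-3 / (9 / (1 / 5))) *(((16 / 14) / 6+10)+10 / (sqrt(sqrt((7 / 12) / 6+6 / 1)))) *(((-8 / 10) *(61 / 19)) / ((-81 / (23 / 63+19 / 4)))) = -8413303 / 634903335 -550403 *sqrt(3) *878^(3 / 4) / 18581504271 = -0.02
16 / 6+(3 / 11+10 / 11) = 127 / 33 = 3.85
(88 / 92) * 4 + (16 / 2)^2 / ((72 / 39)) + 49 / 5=16661 / 345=48.29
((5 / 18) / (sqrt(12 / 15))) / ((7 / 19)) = 95 * sqrt(5) / 252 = 0.84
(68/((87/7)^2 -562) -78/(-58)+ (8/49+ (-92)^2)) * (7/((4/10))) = 1201060455655/8107414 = 148143.47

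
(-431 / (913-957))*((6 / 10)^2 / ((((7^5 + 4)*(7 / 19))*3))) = 24567 / 129444700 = 0.00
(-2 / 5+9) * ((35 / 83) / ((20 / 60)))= 903 / 83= 10.88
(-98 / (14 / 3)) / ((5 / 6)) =-126 / 5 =-25.20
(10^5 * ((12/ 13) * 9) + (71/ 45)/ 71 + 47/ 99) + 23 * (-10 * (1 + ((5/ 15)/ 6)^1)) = 5344440923/ 6435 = 830526.95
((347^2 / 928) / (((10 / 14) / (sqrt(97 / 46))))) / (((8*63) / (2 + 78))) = 120409*sqrt(4462) / 192096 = 41.87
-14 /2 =-7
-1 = -1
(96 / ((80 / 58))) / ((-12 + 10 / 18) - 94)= -3132 / 4745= -0.66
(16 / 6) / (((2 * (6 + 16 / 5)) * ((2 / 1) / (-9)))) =-15 / 23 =-0.65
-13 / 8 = -1.62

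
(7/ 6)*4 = 14/ 3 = 4.67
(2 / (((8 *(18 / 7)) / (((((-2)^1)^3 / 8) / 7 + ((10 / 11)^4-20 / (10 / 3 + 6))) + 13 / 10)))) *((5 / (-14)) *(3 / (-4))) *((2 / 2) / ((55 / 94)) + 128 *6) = -6566617243 / 1082262720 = -6.07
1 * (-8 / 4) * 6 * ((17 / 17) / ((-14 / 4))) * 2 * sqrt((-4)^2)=192 / 7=27.43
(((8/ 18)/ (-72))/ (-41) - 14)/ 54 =-92987/ 358668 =-0.26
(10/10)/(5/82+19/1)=82/1563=0.05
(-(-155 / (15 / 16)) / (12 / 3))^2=15376 / 9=1708.44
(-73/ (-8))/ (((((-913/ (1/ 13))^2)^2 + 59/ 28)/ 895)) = 457345/ 1111333859447387694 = 0.00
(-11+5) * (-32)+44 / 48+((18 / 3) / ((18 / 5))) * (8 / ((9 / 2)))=21155 / 108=195.88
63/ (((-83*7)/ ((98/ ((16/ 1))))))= -441/ 664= -0.66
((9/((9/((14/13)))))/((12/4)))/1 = 14/39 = 0.36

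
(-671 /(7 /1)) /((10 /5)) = -671 /14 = -47.93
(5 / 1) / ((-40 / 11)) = -11 / 8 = -1.38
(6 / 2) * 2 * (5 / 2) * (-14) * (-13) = 2730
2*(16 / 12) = 8 / 3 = 2.67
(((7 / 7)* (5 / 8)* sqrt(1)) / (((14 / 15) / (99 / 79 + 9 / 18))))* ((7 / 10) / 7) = 4155 / 35392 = 0.12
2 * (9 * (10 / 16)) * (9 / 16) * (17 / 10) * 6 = 4131 / 64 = 64.55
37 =37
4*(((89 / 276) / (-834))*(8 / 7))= -356 / 201411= -0.00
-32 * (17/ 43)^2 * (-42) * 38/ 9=4919936/ 5547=886.95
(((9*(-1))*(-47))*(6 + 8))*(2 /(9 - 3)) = 1974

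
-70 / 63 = -10 / 9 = -1.11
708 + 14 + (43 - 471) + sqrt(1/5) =sqrt(5)/5 + 294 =294.45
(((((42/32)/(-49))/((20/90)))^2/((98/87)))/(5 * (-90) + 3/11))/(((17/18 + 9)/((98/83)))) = -2092959/614635753984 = -0.00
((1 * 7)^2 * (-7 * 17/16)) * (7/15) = -40817/240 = -170.07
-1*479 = -479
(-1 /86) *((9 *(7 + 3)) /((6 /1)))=-15 /86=-0.17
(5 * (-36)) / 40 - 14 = -37 / 2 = -18.50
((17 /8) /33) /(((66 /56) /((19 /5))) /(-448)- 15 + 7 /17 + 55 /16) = -8609888 /1491018309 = -0.01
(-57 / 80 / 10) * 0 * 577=0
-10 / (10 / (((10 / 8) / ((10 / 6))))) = -3 / 4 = -0.75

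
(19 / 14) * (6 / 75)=19 / 175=0.11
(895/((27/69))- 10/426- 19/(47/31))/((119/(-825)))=-18786643975/1191309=-15769.75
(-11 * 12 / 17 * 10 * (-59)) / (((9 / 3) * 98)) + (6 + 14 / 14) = 18811 / 833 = 22.58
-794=-794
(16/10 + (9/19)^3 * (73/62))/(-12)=-3668149/25515480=-0.14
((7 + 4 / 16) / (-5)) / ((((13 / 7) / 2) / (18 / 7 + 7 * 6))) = -348 / 5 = -69.60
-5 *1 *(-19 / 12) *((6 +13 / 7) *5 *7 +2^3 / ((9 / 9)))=26885 / 12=2240.42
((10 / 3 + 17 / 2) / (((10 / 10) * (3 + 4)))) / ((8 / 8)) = 71 / 42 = 1.69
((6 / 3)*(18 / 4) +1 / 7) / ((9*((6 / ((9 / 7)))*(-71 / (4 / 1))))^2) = 256 / 15561567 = 0.00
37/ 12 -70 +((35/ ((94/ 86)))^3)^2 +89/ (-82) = 1078032427.08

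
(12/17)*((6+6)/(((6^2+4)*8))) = 9/340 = 0.03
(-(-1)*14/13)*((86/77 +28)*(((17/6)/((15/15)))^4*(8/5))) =187254082/57915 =3233.26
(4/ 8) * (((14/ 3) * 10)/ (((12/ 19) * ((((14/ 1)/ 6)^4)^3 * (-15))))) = -373977/ 3954653486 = -0.00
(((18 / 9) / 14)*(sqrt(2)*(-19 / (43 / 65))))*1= -5.80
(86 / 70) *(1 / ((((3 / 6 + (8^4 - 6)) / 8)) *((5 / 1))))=688 / 1431675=0.00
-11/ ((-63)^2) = -11/ 3969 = -0.00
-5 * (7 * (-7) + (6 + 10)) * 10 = 1650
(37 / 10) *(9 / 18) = 37 / 20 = 1.85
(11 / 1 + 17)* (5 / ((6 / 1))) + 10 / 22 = 785 / 33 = 23.79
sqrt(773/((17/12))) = 2 * sqrt(39423)/17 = 23.36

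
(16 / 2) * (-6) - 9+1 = -56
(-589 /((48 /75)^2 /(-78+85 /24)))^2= 11464030035.35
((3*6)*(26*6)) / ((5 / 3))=1684.80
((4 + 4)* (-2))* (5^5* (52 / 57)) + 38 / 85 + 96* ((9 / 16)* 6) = -219428054 / 4845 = -45289.59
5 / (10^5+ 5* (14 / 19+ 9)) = 19 / 380185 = 0.00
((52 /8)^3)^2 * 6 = 14480427 /32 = 452513.34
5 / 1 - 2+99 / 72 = 35 / 8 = 4.38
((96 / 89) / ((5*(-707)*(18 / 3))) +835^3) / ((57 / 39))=2381125047835417 / 5977685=398335651.32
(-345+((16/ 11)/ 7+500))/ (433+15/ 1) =11951/ 34496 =0.35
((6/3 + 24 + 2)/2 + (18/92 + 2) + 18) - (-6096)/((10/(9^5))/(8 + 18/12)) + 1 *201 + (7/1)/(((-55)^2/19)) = 47584402482113/139150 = 341964804.04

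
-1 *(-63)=63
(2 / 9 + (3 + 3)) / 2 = 28 / 9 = 3.11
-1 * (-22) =22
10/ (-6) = -5/ 3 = -1.67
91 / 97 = 0.94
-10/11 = -0.91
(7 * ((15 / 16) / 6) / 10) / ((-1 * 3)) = -7 / 192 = -0.04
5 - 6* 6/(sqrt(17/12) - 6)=72* sqrt(51)/415 + 4667/415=12.48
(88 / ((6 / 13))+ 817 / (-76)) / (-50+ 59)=2159 / 108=19.99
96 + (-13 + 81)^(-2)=443905 / 4624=96.00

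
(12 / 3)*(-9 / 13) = -2.77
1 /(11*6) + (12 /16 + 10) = 1421 /132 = 10.77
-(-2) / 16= 1 / 8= 0.12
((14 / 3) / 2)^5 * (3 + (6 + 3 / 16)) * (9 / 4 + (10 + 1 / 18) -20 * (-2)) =1550731469 / 46656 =33237.56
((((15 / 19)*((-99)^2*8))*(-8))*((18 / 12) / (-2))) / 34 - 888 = 10035.72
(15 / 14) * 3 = 3.21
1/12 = 0.08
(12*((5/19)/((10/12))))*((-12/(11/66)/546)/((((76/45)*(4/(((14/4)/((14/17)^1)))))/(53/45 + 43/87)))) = -500769/952679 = -0.53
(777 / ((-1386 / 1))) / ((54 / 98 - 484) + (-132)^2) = -1813 / 54785742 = -0.00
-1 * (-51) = 51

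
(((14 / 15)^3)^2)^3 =426878854210636742656 / 1477891880035400390625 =0.29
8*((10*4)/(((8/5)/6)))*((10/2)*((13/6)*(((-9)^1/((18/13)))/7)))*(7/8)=-21125/2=-10562.50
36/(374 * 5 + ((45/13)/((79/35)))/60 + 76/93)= 13753584/714744253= 0.02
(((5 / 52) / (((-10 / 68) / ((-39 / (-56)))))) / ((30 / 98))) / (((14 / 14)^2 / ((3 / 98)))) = -0.05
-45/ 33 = -15/ 11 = -1.36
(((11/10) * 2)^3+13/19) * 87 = 2341518/2375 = 985.90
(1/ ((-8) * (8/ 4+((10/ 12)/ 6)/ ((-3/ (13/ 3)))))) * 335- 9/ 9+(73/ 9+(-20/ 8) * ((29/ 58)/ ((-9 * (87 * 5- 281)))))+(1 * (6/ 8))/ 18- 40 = -687055/ 12243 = -56.12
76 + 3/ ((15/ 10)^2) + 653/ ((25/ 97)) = 195823/ 75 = 2610.97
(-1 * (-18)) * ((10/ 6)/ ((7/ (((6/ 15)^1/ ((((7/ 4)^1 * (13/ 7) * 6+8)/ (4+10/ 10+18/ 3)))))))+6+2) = 5064/ 35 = 144.69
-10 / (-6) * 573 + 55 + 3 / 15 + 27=5186 / 5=1037.20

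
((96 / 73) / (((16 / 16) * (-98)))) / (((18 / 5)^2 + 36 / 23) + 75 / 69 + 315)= -13800 / 339997427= -0.00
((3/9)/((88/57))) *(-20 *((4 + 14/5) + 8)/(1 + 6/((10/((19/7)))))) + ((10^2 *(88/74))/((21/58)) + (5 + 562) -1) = 684203699/786324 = 870.13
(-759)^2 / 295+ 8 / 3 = 1730603 / 885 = 1955.48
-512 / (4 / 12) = -1536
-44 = -44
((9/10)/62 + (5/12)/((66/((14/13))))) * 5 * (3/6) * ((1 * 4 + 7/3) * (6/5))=80788/199485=0.40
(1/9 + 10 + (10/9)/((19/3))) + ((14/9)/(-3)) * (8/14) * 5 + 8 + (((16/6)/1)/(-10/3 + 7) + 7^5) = 94940836/5643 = 16824.53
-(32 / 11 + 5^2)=-307 / 11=-27.91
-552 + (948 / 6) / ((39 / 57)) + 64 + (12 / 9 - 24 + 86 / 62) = -336533 / 1209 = -278.36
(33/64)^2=1089/4096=0.27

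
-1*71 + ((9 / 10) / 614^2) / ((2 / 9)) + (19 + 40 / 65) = -5036665507 / 98018960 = -51.38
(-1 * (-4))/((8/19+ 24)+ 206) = 38/2189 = 0.02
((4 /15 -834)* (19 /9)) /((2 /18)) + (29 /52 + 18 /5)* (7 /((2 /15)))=-24371341 /1560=-15622.65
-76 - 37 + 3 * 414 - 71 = 1058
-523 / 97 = -5.39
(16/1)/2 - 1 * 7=1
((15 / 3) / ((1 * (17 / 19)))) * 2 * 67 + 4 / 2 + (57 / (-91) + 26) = 1200777 / 1547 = 776.20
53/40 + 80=3253/40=81.32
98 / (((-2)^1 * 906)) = -49 / 906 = -0.05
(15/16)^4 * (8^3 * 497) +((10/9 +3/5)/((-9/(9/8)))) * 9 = 125801893/640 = 196565.46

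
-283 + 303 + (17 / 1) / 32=657 / 32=20.53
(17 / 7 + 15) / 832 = 0.02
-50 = -50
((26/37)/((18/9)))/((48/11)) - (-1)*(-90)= -159697/1776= -89.92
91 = 91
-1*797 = -797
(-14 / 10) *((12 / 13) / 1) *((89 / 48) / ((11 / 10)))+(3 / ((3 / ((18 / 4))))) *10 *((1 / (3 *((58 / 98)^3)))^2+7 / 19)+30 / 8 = 134.50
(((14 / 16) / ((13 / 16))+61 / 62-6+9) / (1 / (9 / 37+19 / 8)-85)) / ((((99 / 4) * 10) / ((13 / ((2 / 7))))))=-142765 / 12984642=-0.01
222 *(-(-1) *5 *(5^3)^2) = 17343750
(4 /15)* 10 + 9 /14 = 139 /42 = 3.31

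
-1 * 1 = -1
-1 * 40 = -40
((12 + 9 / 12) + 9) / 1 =87 / 4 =21.75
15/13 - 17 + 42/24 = -733/52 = -14.10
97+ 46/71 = 6933/71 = 97.65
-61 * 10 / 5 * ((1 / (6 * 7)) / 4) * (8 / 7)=-122 / 147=-0.83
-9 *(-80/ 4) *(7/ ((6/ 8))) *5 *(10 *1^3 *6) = 504000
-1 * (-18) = 18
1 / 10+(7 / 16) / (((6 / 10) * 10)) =83 / 480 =0.17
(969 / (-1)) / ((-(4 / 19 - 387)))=-18411 / 7349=-2.51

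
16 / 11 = 1.45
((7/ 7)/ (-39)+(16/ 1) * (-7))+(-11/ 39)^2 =-170270/ 1521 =-111.95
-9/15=-3/5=-0.60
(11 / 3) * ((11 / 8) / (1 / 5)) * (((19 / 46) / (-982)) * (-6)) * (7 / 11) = 7315 / 180688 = 0.04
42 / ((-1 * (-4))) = 21 / 2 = 10.50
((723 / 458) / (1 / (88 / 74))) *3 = 47718 / 8473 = 5.63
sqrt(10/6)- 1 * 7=-7+ sqrt(15)/3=-5.71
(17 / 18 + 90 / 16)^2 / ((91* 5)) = 223729 / 2358720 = 0.09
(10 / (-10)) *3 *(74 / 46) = -111 / 23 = -4.83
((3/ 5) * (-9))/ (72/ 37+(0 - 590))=999/ 108790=0.01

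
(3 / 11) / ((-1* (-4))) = 3 / 44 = 0.07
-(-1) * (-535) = -535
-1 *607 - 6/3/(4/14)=-614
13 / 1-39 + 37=11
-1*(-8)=8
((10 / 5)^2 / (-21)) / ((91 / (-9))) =12 / 637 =0.02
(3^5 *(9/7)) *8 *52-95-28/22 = 10000299/77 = 129874.01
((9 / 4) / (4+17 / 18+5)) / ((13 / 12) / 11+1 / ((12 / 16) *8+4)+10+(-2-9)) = -26730 / 94691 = -0.28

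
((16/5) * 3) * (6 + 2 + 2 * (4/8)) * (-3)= -1296/5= -259.20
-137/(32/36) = -154.12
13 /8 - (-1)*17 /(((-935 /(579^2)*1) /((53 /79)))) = -4087.62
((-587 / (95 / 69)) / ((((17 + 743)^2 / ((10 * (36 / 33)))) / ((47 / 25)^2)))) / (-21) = 89471127 / 66017875000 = 0.00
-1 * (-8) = 8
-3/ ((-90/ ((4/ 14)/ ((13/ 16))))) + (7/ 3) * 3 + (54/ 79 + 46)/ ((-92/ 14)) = -228913/ 2480205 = -0.09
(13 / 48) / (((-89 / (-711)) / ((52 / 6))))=13351 / 712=18.75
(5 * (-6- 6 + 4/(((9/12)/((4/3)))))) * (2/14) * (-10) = 2200/63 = 34.92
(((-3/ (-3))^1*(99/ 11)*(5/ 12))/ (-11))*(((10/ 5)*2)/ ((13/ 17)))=-255/ 143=-1.78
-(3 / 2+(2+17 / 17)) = -9 / 2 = -4.50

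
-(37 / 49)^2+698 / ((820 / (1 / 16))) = -8142691 / 15750560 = -0.52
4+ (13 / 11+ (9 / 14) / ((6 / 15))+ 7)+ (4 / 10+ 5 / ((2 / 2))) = 29551 / 1540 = 19.19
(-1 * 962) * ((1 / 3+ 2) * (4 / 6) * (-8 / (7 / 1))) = 15392 / 9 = 1710.22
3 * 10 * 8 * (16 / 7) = 3840 / 7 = 548.57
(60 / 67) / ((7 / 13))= 780 / 469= 1.66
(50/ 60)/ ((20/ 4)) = 1/ 6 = 0.17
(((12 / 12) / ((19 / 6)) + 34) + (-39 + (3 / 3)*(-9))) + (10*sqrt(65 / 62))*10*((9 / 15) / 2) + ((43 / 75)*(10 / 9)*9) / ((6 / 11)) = 27.54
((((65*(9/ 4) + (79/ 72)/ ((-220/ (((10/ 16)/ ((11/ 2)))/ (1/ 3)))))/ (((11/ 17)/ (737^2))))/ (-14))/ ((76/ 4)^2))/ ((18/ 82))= -21261299437073/ 192132864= -110659.36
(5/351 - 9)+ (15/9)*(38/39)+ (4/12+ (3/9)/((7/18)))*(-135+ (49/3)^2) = 13606/91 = 149.52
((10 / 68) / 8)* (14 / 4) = 35 / 544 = 0.06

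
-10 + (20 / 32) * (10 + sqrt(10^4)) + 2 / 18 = 58.86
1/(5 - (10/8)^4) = 256/655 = 0.39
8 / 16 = 1 / 2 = 0.50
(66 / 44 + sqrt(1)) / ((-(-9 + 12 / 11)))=0.32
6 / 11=0.55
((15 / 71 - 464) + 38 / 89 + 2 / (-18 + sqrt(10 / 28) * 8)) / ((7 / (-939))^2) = -1360887990522498 / 163175537 - 1763442 * sqrt(70) / 25823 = -8340595.94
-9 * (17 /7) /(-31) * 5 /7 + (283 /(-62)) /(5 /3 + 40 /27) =-244359 /258230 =-0.95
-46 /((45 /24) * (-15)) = 1.64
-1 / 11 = -0.09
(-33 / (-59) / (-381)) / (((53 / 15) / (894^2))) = -131873940 / 397129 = -332.07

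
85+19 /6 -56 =193 /6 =32.17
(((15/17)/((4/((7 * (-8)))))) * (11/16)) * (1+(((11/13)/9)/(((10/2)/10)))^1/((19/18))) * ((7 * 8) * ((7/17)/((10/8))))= -13175316/71383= -184.57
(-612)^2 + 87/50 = 18727287/50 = 374545.74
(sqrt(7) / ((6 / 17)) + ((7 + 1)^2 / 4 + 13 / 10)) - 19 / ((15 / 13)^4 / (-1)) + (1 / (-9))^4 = 17 * sqrt(7) / 6 + 229793633 / 8201250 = 35.52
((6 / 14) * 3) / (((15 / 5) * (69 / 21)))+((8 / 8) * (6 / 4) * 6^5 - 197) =263744 / 23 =11467.13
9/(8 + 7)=3/5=0.60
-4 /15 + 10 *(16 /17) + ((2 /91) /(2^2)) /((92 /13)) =3003871 /328440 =9.15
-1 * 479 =-479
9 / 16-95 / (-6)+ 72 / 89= 73499 / 4272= 17.20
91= 91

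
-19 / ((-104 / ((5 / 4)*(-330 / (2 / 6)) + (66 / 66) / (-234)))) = -687743 / 3042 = -226.08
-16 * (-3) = 48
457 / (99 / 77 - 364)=-3199 / 2539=-1.26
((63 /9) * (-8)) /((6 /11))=-308 /3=-102.67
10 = 10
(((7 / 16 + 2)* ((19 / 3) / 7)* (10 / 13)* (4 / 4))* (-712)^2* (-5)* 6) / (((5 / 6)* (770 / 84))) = -260062272 / 77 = -3377432.10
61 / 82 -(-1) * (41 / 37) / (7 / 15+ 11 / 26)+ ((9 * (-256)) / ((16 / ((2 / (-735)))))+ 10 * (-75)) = -192837445937 / 257935510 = -747.62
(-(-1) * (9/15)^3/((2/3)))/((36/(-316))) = -2.84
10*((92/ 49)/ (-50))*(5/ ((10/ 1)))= -46/ 245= -0.19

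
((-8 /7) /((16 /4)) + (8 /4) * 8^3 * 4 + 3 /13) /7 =372731 /637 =585.14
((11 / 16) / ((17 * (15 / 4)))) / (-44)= -1 / 4080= -0.00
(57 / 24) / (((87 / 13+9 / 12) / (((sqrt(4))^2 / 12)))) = 247 / 2322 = 0.11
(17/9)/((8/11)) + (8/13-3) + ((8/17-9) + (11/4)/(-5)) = -705443/79560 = -8.87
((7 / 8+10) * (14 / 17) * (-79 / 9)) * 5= -80185 / 204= -393.06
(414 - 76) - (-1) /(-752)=338.00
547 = 547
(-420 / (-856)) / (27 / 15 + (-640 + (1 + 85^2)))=525 / 7048946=0.00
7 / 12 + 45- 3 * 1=511 / 12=42.58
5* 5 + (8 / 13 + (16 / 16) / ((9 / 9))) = 346 / 13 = 26.62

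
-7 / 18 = -0.39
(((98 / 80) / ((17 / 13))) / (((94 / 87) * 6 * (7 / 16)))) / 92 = 2639 / 735080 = 0.00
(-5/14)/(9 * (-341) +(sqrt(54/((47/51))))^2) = 235/1980846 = 0.00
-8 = -8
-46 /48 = -23 /24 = -0.96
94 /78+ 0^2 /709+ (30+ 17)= 1880 /39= 48.21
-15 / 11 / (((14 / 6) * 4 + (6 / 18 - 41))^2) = -135 / 97196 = -0.00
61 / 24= 2.54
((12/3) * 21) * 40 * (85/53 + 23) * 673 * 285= 840382099200/53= 15856266022.64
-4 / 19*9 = -36 / 19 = -1.89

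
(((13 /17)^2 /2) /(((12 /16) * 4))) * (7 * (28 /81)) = 16562 /70227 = 0.24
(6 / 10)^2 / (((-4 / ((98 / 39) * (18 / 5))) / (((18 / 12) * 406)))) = -805707 / 1625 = -495.82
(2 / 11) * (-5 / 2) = -5 / 11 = -0.45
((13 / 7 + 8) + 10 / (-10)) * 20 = 177.14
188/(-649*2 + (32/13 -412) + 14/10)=-12220/110899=-0.11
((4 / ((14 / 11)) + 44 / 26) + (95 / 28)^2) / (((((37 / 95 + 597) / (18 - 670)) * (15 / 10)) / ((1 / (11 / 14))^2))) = -19.27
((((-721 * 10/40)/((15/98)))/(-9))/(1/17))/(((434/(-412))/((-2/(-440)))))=-8837297/920700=-9.60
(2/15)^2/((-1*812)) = -1/45675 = -0.00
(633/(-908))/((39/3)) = -633/11804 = -0.05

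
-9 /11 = -0.82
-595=-595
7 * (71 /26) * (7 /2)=3479 /52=66.90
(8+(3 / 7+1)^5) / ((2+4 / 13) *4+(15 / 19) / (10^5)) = 386070880000 / 255466618491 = 1.51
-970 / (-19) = 970 / 19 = 51.05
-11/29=-0.38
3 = 3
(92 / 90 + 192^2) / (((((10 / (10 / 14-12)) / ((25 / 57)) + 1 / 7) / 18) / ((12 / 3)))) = -7339088624 / 5191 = -1413810.18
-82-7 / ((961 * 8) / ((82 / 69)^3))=-25887648665 / 315697149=-82.00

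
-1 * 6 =-6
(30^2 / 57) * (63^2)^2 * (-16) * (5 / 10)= -37807106400 / 19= -1989847705.26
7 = 7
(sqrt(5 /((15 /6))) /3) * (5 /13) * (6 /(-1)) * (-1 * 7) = 70 * sqrt(2) /13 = 7.61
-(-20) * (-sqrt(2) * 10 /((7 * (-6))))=100 * sqrt(2) /21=6.73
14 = 14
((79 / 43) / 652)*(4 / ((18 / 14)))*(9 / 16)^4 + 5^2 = 11483948737 / 459341824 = 25.00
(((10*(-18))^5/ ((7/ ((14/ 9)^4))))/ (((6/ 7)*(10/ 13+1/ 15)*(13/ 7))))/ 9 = -2151296000000/ 163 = -13198134969.33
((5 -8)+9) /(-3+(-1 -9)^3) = -6 /1003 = -0.01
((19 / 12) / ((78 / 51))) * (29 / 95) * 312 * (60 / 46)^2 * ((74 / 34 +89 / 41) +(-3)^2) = 48561660 / 21689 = 2239.00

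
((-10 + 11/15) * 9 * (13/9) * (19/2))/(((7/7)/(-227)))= 7793591/30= 259786.37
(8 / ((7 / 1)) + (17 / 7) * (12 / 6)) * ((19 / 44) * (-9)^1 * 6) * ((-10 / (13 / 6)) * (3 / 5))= 55404 / 143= 387.44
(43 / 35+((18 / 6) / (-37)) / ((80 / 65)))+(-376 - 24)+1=-8243189 / 20720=-397.84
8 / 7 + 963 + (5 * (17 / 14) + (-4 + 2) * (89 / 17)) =228419 / 238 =959.74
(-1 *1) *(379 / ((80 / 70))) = -331.62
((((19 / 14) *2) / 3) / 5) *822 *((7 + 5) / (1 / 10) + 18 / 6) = 640338 / 35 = 18295.37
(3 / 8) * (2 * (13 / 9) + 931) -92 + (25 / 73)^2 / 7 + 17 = 246401315 / 895272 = 275.23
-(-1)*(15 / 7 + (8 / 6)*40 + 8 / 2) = 1249 / 21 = 59.48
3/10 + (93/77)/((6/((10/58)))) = 3737/11165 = 0.33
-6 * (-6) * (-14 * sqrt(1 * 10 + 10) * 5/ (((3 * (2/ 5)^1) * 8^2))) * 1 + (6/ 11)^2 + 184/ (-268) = -525 * sqrt(5)/ 8 - 3154/ 8107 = -147.13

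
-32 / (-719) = 32 / 719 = 0.04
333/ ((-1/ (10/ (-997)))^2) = 33300/ 994009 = 0.03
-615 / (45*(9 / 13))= -533 / 27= -19.74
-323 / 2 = -161.50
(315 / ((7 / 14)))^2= 396900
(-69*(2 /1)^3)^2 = 304704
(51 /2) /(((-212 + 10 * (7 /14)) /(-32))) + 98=7034 /69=101.94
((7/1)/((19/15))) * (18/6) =315/19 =16.58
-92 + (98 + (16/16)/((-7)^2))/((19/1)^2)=-1622585/17689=-91.73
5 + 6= 11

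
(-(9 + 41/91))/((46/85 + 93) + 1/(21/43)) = -109650/1109069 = -0.10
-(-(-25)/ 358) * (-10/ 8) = 125/ 1432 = 0.09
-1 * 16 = -16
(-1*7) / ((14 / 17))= -17 / 2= -8.50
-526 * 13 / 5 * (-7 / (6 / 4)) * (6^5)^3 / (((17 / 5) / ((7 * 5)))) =525137071006679040 / 17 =30890415941569355.29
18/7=2.57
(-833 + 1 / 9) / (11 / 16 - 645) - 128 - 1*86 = -19735198 / 92781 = -212.71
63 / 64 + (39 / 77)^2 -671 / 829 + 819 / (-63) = -3953660229 / 314569024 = -12.57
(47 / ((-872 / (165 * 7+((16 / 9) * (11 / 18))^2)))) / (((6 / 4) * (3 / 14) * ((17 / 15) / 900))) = -623923742750 / 4052511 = -153959.79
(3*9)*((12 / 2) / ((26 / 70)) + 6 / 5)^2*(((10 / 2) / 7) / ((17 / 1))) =34354368 / 100555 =341.65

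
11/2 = 5.50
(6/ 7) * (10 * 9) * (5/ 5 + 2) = 1620/ 7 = 231.43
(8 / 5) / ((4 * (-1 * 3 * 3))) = -2 / 45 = -0.04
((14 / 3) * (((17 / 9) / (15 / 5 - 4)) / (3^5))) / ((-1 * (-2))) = -119 / 6561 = -0.02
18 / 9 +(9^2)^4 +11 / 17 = 731794302 / 17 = 43046723.65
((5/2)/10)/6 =1/24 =0.04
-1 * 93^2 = -8649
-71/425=-0.17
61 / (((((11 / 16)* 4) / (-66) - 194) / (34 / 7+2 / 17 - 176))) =29795328 / 554183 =53.76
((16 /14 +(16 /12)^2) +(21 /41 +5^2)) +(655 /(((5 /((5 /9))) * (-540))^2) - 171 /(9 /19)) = -332.57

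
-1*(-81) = 81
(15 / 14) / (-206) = -0.01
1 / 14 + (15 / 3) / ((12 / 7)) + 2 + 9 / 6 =545 / 84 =6.49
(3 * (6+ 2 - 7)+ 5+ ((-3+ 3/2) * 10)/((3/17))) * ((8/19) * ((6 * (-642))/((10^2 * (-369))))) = -65912/19475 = -3.38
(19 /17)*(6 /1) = 114 /17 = 6.71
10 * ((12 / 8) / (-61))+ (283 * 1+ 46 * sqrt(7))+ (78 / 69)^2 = 46 * sqrt(7)+ 9165428 / 32269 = 405.74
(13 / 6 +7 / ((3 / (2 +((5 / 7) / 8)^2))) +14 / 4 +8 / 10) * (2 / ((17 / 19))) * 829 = 1180395691 / 57120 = 20665.19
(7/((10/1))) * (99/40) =693/400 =1.73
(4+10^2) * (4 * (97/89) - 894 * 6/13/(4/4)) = -3778816/89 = -42458.61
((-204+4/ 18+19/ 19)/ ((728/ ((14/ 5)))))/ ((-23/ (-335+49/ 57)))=-3475895/ 306774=-11.33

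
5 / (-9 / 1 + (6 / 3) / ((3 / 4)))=-15 / 19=-0.79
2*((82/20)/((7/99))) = 4059/35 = 115.97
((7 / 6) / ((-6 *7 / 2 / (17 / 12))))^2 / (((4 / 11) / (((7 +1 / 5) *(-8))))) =-3179 / 3240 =-0.98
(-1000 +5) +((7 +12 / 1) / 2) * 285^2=1541285 / 2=770642.50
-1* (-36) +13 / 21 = 769 / 21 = 36.62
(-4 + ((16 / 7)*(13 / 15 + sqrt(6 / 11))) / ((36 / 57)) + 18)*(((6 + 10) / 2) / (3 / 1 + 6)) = 608*sqrt(66) / 2079 + 43184 / 2835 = 17.61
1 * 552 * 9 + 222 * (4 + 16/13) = 79680/13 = 6129.23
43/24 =1.79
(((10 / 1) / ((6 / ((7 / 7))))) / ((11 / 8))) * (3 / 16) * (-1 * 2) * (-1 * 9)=45 / 11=4.09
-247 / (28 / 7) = -247 / 4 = -61.75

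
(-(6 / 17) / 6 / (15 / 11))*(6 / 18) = -11 / 765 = -0.01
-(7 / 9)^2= -49 / 81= -0.60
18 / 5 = 3.60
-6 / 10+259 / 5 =256 / 5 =51.20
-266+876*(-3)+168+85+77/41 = -108204/41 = -2639.12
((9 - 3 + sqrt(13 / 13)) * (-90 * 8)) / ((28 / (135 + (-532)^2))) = -50968620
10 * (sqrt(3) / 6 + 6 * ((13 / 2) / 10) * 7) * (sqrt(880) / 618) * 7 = 92.70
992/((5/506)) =501952/5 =100390.40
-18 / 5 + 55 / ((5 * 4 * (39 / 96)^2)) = 11038 / 845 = 13.06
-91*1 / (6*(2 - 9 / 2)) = 91 / 15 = 6.07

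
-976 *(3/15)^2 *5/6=-488/15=-32.53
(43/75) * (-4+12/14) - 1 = -1471/525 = -2.80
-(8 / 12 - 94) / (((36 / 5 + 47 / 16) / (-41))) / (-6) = 459200 / 7299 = 62.91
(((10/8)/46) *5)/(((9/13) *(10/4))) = 65/828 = 0.08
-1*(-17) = 17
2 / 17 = 0.12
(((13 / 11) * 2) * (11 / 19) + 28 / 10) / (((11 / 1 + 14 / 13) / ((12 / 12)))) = 5148 / 14915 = 0.35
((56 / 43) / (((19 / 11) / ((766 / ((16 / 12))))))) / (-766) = -462 / 817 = -0.57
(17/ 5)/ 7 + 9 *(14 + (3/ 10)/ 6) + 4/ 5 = 17883/ 140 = 127.74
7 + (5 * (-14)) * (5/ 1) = -343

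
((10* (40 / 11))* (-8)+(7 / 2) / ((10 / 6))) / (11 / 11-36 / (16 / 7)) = 63538 / 3245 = 19.58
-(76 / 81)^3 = -438976 / 531441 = -0.83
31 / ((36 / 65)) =2015 / 36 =55.97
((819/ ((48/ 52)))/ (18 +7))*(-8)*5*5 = -7098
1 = 1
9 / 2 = 4.50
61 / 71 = 0.86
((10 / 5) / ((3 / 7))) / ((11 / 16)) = 224 / 33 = 6.79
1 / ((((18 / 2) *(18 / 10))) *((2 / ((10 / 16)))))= 25 / 1296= 0.02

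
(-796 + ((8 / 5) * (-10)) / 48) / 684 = -2389 / 2052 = -1.16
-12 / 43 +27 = 26.72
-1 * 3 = -3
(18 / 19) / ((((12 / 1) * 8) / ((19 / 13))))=3 / 208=0.01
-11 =-11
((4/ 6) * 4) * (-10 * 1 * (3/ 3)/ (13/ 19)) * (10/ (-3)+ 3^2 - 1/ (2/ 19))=17480/ 117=149.40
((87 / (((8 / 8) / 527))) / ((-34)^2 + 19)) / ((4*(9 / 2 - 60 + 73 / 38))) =-871131 / 4784600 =-0.18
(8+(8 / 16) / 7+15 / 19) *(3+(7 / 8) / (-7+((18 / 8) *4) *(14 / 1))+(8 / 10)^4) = 684569437 / 22610000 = 30.28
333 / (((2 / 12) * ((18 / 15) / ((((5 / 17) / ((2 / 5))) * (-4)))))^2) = 72015.57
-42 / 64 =-21 / 32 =-0.66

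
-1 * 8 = -8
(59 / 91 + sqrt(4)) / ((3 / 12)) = 964 / 91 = 10.59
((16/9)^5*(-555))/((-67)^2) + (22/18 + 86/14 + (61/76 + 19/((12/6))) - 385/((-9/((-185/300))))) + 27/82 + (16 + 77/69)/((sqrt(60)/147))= -5096658947146/481810650111 + 57869*sqrt(15)/690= 314.24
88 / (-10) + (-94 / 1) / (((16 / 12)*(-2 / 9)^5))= 41626729 / 320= 130083.53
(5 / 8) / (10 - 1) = 5 / 72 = 0.07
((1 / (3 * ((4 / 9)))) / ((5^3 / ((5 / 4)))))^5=243 / 10240000000000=0.00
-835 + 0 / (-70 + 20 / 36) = -835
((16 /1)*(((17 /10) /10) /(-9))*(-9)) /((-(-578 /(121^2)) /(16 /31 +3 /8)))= 190333 /3100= 61.40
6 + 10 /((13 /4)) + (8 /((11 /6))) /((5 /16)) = 16474 /715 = 23.04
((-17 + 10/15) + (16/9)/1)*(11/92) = -1441/828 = -1.74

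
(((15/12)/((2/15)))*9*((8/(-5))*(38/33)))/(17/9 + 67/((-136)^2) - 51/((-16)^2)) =-1138613760/12402379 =-91.81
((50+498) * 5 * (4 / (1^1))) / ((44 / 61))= 15194.55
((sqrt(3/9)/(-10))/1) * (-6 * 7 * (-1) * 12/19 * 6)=-504 * sqrt(3)/95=-9.19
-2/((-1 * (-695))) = -2/695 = -0.00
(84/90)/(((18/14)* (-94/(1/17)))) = -49/107865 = -0.00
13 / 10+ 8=93 / 10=9.30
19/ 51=0.37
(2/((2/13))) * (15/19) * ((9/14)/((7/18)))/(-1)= -15795/931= -16.97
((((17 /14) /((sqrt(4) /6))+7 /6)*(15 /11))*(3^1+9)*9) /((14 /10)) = 272700 /539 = 505.94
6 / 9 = 2 / 3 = 0.67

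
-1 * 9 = -9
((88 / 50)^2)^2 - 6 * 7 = -32.40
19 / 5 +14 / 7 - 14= -41 / 5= -8.20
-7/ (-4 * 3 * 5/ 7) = 49/ 60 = 0.82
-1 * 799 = -799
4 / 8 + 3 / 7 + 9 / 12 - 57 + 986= 26059 / 28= 930.68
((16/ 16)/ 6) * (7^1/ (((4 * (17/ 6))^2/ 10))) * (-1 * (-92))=2415/ 289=8.36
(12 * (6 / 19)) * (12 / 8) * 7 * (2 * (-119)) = -179928 / 19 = -9469.89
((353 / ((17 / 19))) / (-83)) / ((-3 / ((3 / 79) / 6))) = 6707 / 668814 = 0.01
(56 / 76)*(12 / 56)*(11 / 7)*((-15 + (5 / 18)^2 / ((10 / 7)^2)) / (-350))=0.01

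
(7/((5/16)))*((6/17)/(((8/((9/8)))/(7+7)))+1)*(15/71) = 9681/1207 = 8.02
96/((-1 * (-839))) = 96/839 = 0.11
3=3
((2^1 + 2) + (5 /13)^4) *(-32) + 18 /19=-69326254 /542659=-127.75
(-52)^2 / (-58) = -1352 / 29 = -46.62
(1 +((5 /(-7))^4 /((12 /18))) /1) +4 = 25885 /4802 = 5.39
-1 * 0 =0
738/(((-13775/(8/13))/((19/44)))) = -0.01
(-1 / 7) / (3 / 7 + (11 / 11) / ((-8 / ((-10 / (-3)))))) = -12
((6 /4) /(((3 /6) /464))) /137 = 1392 /137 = 10.16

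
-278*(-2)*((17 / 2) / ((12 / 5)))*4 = 23630 / 3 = 7876.67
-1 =-1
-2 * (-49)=98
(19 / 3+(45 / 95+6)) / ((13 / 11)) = 8030 / 741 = 10.84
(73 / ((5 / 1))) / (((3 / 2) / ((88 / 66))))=584 / 45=12.98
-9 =-9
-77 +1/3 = -230/3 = -76.67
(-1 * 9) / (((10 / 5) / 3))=-27 / 2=-13.50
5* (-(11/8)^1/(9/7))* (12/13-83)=410795/936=438.88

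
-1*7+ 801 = 794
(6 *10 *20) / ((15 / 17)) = 1360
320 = 320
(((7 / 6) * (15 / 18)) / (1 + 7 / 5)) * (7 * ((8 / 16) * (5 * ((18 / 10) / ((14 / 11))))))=1925 / 192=10.03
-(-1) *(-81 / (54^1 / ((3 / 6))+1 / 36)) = -2916 / 3889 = -0.75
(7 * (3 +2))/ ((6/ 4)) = 70/ 3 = 23.33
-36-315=-351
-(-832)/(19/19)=832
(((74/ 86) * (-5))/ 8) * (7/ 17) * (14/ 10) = -0.31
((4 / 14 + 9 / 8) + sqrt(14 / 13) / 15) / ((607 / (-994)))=-5609 / 2428-994 * sqrt(182) / 118365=-2.42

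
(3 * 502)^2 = 2268036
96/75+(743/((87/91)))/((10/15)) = 1692181/1450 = 1167.02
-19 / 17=-1.12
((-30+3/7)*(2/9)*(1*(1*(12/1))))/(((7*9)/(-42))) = 368/7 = 52.57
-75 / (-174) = 25 / 58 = 0.43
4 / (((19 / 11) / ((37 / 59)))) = 1628 / 1121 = 1.45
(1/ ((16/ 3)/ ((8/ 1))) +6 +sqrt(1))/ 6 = 17/ 12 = 1.42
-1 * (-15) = 15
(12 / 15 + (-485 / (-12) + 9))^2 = 9078169 / 3600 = 2521.71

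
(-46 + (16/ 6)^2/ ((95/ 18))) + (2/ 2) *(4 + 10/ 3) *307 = 628904/ 285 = 2206.68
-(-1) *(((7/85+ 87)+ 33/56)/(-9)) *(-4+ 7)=-417317/14280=-29.22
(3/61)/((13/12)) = 36/793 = 0.05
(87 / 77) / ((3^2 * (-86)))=-0.00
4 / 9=0.44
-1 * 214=-214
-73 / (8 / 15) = -1095 / 8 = -136.88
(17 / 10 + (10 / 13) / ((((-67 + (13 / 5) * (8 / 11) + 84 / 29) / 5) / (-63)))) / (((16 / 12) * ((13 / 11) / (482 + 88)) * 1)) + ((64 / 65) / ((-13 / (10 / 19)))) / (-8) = 2579365354207 / 1274497276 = 2023.83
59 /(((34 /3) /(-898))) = -79473 /17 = -4674.88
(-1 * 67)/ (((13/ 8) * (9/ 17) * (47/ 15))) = -45560/ 1833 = -24.86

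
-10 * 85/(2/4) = -1700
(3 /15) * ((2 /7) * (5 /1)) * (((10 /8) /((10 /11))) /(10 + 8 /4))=11 /336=0.03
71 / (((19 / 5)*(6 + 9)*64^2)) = 71 / 233472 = 0.00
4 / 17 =0.24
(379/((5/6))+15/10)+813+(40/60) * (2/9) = 342751/270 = 1269.45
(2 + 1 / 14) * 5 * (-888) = -64380 / 7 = -9197.14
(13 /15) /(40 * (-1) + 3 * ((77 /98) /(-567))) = -11466 /529255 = -0.02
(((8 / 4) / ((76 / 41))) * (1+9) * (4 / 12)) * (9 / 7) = 615 / 133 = 4.62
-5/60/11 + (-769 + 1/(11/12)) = -767.92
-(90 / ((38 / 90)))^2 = -16402500 / 361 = -45436.29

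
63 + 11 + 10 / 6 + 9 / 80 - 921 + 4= -201893 / 240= -841.22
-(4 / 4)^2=-1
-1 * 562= -562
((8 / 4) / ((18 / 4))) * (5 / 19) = 20 / 171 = 0.12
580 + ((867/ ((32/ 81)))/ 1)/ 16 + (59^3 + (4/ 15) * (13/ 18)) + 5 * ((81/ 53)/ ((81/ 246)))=755090159561/ 3663360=206119.56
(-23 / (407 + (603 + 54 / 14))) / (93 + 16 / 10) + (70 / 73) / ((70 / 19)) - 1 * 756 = -185195826654 / 245052313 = -755.74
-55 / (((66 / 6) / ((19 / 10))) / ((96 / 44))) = -228 / 11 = -20.73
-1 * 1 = -1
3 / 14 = 0.21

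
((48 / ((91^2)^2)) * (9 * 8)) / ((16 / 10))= 2160 / 68574961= 0.00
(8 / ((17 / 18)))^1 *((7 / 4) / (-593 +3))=-126 / 5015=-0.03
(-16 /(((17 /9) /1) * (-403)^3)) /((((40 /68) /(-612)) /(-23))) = 1013472 /327254135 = 0.00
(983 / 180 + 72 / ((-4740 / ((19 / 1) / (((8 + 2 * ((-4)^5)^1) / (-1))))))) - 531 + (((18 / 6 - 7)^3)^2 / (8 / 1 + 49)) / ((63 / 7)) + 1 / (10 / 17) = -8885067163 / 17223975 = -515.85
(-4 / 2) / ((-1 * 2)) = 1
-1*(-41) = 41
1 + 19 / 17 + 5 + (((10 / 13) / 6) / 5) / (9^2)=382256 / 53703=7.12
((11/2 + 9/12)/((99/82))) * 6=1025/33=31.06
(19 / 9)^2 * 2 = 722 / 81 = 8.91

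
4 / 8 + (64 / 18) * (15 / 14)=4.31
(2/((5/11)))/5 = 22/25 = 0.88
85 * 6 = 510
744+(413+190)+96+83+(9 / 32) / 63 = 1526.00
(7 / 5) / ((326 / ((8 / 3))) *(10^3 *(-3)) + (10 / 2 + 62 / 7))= -0.00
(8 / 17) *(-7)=-56 / 17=-3.29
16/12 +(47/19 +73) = 4378/57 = 76.81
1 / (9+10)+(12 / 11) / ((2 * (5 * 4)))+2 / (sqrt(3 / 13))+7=2 * sqrt(39) / 3+14797 / 2090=11.24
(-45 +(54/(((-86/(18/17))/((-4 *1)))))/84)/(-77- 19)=76701/163744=0.47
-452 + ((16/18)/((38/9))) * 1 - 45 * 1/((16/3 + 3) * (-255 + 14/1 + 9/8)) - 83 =-5131089/9595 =-534.77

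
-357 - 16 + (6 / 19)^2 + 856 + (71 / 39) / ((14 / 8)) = 47713451 / 98553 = 484.14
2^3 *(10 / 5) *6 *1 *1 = 96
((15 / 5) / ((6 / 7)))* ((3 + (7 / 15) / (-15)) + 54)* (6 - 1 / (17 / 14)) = 232232 / 225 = 1032.14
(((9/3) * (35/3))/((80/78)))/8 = 273/64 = 4.27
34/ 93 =0.37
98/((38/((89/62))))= 4361/1178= 3.70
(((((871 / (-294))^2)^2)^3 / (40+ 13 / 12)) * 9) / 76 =190641681573470793705176441607975841 / 144678741052739470858290335993856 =1317.69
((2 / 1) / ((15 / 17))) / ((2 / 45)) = 51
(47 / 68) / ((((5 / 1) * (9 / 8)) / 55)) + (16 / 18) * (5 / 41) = 4786 / 697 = 6.87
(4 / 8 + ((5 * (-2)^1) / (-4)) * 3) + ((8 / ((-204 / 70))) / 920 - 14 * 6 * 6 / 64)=1145 / 9384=0.12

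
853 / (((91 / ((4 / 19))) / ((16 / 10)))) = 27296 / 8645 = 3.16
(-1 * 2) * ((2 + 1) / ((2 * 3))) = -1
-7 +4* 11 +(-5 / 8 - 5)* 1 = 251 / 8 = 31.38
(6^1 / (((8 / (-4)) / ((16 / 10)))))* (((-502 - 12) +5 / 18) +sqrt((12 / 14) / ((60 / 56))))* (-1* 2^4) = -591808 / 15 +768* sqrt(5) / 25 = -39385.17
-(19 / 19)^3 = -1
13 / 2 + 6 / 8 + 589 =2385 / 4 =596.25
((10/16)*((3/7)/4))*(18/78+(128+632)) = 148245/2912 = 50.91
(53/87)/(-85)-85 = -628628/7395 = -85.01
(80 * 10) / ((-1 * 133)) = -800 / 133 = -6.02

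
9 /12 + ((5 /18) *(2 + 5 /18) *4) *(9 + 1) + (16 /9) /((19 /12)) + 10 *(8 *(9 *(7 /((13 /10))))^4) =77580187111883569 /175821516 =441243989.23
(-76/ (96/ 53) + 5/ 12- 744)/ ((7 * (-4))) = 18853/ 672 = 28.06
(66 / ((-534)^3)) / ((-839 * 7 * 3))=11 / 447150557196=0.00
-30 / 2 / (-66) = 5 / 22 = 0.23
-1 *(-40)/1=40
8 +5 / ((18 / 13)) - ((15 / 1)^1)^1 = -61 / 18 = -3.39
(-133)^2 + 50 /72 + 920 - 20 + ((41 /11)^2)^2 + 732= 10285728817 /527076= 19514.70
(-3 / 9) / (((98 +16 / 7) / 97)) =-679 / 2106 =-0.32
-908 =-908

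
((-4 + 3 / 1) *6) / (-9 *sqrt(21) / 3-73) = 219 / 2570-9 *sqrt(21) / 2570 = 0.07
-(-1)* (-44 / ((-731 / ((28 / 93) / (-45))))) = -1232 / 3059235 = -0.00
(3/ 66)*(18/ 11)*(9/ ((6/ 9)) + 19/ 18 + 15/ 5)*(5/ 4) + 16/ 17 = 10587/ 4114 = 2.57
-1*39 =-39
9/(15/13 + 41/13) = 117/56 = 2.09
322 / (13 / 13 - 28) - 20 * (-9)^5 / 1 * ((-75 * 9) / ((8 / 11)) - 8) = -59699425379 / 54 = -1105544914.43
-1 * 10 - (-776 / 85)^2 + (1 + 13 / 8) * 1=-5243683 / 57800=-90.72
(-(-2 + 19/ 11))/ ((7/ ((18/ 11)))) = 54/ 847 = 0.06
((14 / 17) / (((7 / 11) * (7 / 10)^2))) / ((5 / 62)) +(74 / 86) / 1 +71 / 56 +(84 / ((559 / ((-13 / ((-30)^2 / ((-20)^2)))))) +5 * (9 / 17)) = 31511777 / 859656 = 36.66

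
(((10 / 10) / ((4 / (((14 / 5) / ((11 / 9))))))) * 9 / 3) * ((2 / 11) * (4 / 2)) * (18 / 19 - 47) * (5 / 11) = -330750 / 25289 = -13.08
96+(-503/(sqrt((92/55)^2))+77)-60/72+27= -28025/276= -101.54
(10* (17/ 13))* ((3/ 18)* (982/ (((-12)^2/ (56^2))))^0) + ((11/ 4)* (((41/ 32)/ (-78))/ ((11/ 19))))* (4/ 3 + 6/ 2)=55153/ 29952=1.84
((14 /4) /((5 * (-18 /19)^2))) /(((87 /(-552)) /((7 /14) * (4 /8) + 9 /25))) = -3545381 /1174500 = -3.02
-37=-37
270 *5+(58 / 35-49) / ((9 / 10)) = 1297.40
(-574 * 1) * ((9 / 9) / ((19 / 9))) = -5166 / 19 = -271.89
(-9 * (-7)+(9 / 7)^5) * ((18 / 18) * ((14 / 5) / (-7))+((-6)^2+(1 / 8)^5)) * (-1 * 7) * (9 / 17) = -5868294357609 / 668745728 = -8775.08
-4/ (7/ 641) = -2564/ 7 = -366.29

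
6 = 6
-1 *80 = -80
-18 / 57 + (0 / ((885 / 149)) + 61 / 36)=943 / 684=1.38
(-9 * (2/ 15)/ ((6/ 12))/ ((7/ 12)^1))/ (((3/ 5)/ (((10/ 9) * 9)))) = -68.57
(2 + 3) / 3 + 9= 10.67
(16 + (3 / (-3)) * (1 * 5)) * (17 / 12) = 15.58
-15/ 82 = -0.18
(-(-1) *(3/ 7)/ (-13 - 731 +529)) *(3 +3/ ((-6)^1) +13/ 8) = -99/ 12040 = -0.01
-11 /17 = -0.65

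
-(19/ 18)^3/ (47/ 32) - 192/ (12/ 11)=-6057724/ 34263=-176.80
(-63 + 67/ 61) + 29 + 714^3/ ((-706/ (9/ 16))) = -24981945741/ 86132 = -290042.56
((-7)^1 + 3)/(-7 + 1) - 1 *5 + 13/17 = -182/51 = -3.57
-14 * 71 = -994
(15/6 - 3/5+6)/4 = 79/40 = 1.98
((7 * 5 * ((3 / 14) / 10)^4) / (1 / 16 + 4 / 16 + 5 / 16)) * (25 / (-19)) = -81 / 5213600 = -0.00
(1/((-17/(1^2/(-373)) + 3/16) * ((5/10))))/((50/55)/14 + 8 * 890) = 0.00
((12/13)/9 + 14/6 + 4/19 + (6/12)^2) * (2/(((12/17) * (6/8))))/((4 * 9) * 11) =0.03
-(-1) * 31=31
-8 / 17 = -0.47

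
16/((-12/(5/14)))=-10/21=-0.48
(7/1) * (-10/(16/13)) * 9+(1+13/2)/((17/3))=-69435/136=-510.55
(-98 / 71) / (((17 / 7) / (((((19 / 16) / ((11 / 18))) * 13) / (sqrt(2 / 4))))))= -762489 * sqrt(2) / 53108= -20.30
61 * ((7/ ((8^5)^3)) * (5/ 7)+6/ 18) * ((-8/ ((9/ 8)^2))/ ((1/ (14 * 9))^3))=-2208487851644837343/ 8589934592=-257101824.00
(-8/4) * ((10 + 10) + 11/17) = -702/17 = -41.29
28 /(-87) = -0.32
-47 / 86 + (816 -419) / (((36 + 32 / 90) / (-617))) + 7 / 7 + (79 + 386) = -441232593 / 70348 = -6272.14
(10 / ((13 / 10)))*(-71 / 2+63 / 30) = -3340 / 13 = -256.92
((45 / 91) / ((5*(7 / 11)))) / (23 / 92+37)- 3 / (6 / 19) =-1802555 / 189826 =-9.50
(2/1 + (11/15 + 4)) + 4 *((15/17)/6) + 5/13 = 25546/3315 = 7.71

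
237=237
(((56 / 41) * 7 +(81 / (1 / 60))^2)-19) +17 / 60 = 23619590.84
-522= -522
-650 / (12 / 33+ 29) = -7150 / 323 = -22.14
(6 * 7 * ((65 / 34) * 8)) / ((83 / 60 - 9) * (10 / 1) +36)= -65520 / 4097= -15.99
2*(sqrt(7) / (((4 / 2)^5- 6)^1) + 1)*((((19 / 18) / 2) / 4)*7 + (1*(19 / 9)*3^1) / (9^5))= 2618143*sqrt(7) / 36846576 + 2618143 / 1417176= 2.04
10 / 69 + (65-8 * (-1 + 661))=-359825 / 69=-5214.86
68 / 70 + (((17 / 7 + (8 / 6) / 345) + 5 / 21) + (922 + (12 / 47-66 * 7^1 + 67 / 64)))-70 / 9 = 3321002851 / 7264320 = 457.17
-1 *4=-4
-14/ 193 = -0.07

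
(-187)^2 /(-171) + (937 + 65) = 136373 /171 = 797.50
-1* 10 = -10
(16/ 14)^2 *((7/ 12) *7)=16/ 3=5.33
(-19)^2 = 361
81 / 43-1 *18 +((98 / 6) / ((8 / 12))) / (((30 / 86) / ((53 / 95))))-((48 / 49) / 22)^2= 821175045563 / 35603348550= 23.06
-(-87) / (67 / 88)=7656 / 67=114.27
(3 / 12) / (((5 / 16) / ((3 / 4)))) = 3 / 5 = 0.60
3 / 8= 0.38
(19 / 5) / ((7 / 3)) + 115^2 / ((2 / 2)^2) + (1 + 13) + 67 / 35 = 13242.54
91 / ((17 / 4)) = 364 / 17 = 21.41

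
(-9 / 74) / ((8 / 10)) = -45 / 296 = -0.15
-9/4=-2.25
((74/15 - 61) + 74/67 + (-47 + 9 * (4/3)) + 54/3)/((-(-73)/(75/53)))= -361610/259223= -1.39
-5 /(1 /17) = -85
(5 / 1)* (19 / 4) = 95 / 4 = 23.75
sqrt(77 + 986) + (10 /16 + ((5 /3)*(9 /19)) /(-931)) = 88325 /141512 + sqrt(1063) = 33.23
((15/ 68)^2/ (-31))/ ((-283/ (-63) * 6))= -4725/ 81132704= -0.00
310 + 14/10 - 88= 1117/5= 223.40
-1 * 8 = -8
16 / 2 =8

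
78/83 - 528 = -43746/83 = -527.06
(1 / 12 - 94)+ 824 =8761 / 12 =730.08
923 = 923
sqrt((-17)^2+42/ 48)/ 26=0.65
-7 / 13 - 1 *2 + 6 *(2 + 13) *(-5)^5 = -3656283 / 13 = -281252.54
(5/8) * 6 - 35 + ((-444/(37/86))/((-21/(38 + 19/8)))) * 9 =499129/28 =17826.04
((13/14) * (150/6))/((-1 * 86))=-325/1204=-0.27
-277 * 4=-1108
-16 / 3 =-5.33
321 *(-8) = -2568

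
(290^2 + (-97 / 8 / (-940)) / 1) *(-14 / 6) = -1475674893 / 7520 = -196233.36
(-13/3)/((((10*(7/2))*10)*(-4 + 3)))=13/1050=0.01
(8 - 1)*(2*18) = 252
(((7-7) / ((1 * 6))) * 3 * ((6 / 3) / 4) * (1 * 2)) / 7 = 0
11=11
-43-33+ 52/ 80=-1507/ 20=-75.35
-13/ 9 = -1.44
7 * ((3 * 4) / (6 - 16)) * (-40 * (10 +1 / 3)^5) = 3206464912 / 81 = 39585986.57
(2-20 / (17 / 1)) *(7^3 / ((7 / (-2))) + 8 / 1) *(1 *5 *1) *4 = -25200 / 17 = -1482.35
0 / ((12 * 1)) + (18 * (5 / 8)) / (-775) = -9 / 620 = -0.01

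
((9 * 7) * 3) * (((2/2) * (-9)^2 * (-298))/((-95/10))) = 9124164/19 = 480219.16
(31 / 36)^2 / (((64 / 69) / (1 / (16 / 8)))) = 22103 / 55296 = 0.40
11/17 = 0.65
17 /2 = 8.50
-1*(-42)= 42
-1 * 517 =-517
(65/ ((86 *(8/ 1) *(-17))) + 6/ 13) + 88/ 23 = 14974837/ 3497104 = 4.28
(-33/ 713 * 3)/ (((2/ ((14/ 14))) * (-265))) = 99/ 377890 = 0.00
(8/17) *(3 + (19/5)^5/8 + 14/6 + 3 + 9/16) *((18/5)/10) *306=437156163/78125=5595.60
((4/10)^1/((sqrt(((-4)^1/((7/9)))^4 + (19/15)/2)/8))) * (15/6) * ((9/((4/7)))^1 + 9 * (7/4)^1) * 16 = 197568 * sqrt(1513022970)/50434099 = 152.38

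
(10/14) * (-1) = -5/7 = -0.71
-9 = -9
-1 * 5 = -5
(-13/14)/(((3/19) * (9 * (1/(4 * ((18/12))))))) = -247/63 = -3.92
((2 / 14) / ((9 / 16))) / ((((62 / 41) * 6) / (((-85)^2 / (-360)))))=-59245 / 105462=-0.56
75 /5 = 15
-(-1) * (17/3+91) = 290/3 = 96.67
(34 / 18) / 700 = 17 / 6300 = 0.00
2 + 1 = 3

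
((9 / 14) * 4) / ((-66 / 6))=-18 / 77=-0.23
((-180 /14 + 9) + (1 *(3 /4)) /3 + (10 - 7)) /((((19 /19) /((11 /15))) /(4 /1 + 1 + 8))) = -5.79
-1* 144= -144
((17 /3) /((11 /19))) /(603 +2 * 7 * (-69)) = -323 /11979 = -0.03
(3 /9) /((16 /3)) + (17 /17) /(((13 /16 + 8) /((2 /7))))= 1499 /15792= 0.09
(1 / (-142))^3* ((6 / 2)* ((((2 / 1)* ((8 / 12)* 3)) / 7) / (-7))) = 3 / 35075278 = 0.00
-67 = -67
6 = 6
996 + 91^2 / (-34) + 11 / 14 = 89634 / 119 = 753.23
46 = 46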